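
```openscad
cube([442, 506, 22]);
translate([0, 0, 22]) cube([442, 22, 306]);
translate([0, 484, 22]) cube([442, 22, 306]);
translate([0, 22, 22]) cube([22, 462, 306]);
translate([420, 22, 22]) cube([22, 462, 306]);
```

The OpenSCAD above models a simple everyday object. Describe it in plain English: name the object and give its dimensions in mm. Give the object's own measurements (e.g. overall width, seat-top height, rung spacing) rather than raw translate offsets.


An open-topped rectangular box: outside dimensions 442×506×328 mm, with a uniform wall and base thickness of 22 mm. The base is a full 442×506 slab on the floor; four walls sit on top of the base. The front and back walls (the −y and +y sides) span the full width; the two side walls fit between them.


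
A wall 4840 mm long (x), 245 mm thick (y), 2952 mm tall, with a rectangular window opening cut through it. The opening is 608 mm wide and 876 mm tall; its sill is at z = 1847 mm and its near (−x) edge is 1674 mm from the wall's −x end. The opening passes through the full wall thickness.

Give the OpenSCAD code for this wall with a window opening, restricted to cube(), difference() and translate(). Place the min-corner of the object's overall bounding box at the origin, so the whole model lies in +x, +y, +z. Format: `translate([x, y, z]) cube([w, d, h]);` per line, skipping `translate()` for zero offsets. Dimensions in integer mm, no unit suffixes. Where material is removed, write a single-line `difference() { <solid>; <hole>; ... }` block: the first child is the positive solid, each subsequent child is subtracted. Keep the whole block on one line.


difference() { cube([4840, 245, 2952]); translate([1674, 0, 1847]) cube([608, 245, 876]); }


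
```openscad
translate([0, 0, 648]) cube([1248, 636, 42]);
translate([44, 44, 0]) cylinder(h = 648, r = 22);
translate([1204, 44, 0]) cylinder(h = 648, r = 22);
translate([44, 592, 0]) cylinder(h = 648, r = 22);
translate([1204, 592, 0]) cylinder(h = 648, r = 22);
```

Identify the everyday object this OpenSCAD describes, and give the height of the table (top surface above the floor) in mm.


A table. The table height is 690 mm.

A 1248×636×42 slab sits at z = 648 on four Ø44 mm round legs — a table. The top surface is at 648 + 42 = 690 mm.


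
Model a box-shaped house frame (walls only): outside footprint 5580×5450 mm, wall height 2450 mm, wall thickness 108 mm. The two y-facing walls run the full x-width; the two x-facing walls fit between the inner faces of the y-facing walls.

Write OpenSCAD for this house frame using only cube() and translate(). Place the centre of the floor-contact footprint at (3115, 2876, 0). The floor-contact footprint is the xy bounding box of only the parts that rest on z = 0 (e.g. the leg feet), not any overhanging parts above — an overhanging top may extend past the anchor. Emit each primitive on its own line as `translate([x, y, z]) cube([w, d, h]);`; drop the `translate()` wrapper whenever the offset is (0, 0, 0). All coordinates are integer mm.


translate([325, 151, 0]) cube([5580, 108, 2450]);
translate([325, 5493, 0]) cube([5580, 108, 2450]);
translate([325, 259, 0]) cube([108, 5234, 2450]);
translate([5797, 259, 0]) cube([108, 5234, 2450]);


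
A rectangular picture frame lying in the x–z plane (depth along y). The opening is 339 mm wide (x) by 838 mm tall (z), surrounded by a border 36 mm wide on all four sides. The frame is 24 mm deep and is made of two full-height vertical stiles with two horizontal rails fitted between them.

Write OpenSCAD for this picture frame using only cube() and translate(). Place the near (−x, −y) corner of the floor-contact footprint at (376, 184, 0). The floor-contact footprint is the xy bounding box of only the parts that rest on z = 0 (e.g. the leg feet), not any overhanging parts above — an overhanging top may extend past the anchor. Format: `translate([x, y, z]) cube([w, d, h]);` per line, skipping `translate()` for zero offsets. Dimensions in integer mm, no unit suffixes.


translate([376, 184, 0]) cube([36, 24, 910]);
translate([751, 184, 0]) cube([36, 24, 910]);
translate([412, 184, 0]) cube([339, 24, 36]);
translate([412, 184, 874]) cube([339, 24, 36]);


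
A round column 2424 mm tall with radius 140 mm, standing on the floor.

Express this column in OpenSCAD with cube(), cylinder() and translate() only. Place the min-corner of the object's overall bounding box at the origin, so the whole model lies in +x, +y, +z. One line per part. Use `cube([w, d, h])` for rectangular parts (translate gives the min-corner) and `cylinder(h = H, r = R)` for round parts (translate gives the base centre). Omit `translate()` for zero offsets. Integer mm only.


translate([140, 140, 0]) cylinder(h = 2424, r = 140);


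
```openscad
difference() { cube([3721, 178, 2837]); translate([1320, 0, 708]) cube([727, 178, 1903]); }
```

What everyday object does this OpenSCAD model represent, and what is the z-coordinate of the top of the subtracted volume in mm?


A wall with a window opening. The window head height is 2611 mm.

A wall with a rectangular opening subtracted — a window. Sill at z = 708, opening 1903 mm tall, so the head is at 708 + 1903 = 2611 mm.


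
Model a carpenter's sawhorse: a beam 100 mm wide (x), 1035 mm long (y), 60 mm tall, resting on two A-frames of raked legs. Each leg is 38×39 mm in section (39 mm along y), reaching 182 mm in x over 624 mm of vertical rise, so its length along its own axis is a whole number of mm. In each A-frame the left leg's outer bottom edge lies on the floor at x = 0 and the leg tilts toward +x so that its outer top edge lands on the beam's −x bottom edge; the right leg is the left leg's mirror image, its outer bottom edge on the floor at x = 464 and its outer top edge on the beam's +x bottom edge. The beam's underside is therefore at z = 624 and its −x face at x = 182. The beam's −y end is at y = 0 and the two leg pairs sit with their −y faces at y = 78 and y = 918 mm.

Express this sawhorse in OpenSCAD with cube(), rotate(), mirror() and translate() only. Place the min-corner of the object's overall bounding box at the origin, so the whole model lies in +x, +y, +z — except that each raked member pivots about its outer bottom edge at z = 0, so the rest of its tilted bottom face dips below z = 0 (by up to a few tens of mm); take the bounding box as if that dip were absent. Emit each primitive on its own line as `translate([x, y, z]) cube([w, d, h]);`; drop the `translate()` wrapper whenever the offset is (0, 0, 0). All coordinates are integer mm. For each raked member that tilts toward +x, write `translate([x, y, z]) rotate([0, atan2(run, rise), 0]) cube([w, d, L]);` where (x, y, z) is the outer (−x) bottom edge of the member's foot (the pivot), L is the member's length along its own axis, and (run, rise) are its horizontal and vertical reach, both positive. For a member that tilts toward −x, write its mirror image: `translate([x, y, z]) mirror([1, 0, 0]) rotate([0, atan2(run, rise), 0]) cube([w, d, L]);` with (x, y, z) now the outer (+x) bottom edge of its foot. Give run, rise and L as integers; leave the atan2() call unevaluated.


// leg length = √(182² + 624²) = 650
// right-leg outer foot x = 2·182 + 100 = 464
// beam min-corner = (182, 0, 624)
translate([182, 0, 624]) cube([100, 1035, 60]);
translate([0, 78, 0]) rotate([0, atan2(182, 624), 0]) cube([38, 39, 650]);
translate([464, 78, 0]) mirror([1, 0, 0]) rotate([0, atan2(182, 624), 0]) cube([38, 39, 650]);
translate([0, 918, 0]) rotate([0, atan2(182, 624), 0]) cube([38, 39, 650]);
translate([464, 918, 0]) mirror([1, 0, 0]) rotate([0, atan2(182, 624), 0]) cube([38, 39, 650]);


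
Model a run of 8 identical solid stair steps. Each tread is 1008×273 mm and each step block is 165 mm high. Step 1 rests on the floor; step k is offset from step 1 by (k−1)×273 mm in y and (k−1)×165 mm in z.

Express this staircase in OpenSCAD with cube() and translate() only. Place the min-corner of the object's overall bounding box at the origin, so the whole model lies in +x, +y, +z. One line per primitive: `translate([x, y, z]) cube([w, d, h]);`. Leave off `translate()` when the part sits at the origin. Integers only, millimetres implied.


cube([1008, 273, 165]);
translate([0, 273, 165]) cube([1008, 273, 165]);
translate([0, 546, 330]) cube([1008, 273, 165]);
translate([0, 819, 495]) cube([1008, 273, 165]);
translate([0, 1092, 660]) cube([1008, 273, 165]);
translate([0, 1365, 825]) cube([1008, 273, 165]);
translate([0, 1638, 990]) cube([1008, 273, 165]);
translate([0, 1911, 1155]) cube([1008, 273, 165]);


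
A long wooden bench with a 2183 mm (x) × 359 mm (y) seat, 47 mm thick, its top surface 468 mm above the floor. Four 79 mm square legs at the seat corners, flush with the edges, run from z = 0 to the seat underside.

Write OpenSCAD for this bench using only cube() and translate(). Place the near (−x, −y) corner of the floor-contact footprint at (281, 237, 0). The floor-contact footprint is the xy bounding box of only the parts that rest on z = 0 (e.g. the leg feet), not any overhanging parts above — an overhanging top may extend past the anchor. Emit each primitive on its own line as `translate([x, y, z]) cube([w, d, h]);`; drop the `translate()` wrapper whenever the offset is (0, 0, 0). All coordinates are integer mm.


translate([281, 237, 421]) cube([2183, 359, 47]);
translate([281, 237, 0]) cube([79, 79, 421]);
translate([281, 517, 0]) cube([79, 79, 421]);
translate([2385, 237, 0]) cube([79, 79, 421]);
translate([2385, 517, 0]) cube([79, 79, 421]);


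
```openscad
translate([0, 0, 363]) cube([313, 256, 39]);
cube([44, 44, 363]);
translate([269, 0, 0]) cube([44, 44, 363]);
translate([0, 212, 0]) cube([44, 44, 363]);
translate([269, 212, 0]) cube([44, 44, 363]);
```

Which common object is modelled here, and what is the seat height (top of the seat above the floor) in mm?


A stool. The seat height is 402 mm.

A 313×256×39 slab at z = 363 on four corner posts — a stool. The seat top is 363 + 39 = 402 mm.


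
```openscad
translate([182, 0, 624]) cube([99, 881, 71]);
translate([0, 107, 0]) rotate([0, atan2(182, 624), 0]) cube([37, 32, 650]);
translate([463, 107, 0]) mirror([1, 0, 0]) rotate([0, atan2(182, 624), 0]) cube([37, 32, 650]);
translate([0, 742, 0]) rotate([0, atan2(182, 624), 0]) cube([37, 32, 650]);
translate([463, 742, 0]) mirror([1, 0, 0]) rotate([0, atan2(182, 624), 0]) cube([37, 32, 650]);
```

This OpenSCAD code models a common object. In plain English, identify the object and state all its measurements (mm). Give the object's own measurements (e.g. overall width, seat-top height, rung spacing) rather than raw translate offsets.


A sawhorse. A 99×881×71 mm beam (x, y, z) sits on two A-frame leg pairs. Each pair is two raked legs of 37×32 mm section (32 mm along y) splaying symmetrically in x. Each leg rises 624 mm vertically over 182 mm of horizontal reach and is 650 mm long along its own axis. Every leg's outer bottom edge rests on the floor and its outer top edge meets a bottom edge of the beam — the left legs (tilting toward +x) meet the beam's −x bottom edge, the right legs (their mirror images, tilting toward −x) meet its +x bottom edge — so the leg tops tuck under the beam, the beam's underside is 624 mm above the floor, and the feet are 463 mm apart outside-to-outside with the beam centred between them. The two leg pairs are set in 107 mm from either end of the beam.


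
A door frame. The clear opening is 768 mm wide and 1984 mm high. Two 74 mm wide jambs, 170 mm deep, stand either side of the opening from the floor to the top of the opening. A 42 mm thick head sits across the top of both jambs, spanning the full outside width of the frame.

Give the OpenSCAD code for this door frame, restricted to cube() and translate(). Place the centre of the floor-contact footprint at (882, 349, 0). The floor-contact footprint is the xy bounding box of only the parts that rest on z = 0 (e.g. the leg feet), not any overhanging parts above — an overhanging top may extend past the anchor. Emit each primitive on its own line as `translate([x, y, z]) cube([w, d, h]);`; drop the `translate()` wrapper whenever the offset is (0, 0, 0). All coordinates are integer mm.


translate([424, 264, 0]) cube([74, 170, 1984]);
translate([1266, 264, 0]) cube([74, 170, 1984]);
translate([424, 264, 1984]) cube([916, 170, 42]);


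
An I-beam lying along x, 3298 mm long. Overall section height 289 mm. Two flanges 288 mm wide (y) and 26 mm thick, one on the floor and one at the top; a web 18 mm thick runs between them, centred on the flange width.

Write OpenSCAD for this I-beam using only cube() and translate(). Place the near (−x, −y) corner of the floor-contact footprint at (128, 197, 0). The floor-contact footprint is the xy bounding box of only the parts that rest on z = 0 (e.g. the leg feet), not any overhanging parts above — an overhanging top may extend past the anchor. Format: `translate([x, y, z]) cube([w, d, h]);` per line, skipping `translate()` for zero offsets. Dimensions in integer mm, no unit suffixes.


translate([128, 197, 0]) cube([3298, 288, 26]);
translate([128, 332, 26]) cube([3298, 18, 237]);
translate([128, 197, 263]) cube([3298, 288, 26]);


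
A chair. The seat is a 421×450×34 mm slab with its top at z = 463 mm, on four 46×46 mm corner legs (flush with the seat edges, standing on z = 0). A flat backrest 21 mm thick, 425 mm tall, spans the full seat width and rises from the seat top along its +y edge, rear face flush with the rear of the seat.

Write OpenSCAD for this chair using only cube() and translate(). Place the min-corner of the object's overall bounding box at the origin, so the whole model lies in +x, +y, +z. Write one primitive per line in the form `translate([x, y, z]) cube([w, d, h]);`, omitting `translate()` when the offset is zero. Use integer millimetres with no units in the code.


translate([0, 0, 429]) cube([421, 450, 34]);
cube([46, 46, 429]);
translate([375, 0, 0]) cube([46, 46, 429]);
translate([0, 404, 0]) cube([46, 46, 429]);
translate([375, 404, 0]) cube([46, 46, 429]);
translate([0, 429, 463]) cube([421, 21, 425]);


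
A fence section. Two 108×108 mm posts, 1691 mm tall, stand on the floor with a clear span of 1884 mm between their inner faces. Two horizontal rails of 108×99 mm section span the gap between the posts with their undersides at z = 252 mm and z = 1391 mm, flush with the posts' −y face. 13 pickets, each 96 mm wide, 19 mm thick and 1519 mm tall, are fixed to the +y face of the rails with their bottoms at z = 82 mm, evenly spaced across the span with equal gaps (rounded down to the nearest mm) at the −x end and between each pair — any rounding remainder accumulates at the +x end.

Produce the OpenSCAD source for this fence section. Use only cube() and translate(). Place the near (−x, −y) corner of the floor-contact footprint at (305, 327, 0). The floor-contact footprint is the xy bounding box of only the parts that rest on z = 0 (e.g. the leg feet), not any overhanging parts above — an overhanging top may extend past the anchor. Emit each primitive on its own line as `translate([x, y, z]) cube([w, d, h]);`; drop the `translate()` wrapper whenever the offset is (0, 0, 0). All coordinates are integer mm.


translate([305, 327, 0]) cube([108, 108, 1691]);
translate([2297, 327, 0]) cube([108, 108, 1691]);
translate([413, 327, 252]) cube([1884, 108, 99]);
translate([413, 327, 1391]) cube([1884, 108, 99]);
translate([458, 435, 82]) cube([96, 19, 1519]);
translate([599, 435, 82]) cube([96, 19, 1519]);
translate([740, 435, 82]) cube([96, 19, 1519]);
translate([881, 435, 82]) cube([96, 19, 1519]);
translate([1022, 435, 82]) cube([96, 19, 1519]);
translate([1163, 435, 82]) cube([96, 19, 1519]);
translate([1304, 435, 82]) cube([96, 19, 1519]);
translate([1445, 435, 82]) cube([96, 19, 1519]);
translate([1586, 435, 82]) cube([96, 19, 1519]);
translate([1727, 435, 82]) cube([96, 19, 1519]);
translate([1868, 435, 82]) cube([96, 19, 1519]);
translate([2009, 435, 82]) cube([96, 19, 1519]);
translate([2150, 435, 82]) cube([96, 19, 1519]);


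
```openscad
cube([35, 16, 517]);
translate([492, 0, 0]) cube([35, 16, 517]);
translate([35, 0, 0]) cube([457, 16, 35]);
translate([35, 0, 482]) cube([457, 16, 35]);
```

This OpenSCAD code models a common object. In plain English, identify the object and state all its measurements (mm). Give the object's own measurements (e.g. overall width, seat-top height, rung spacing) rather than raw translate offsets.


A rectangular picture frame lying in the x–z plane (depth along y). The opening is 457 mm wide (x) by 447 mm tall (z), surrounded by a border 35 mm wide on all four sides. The frame is 16 mm deep and is made of two full-height vertical stiles with two horizontal rails fitted between them.


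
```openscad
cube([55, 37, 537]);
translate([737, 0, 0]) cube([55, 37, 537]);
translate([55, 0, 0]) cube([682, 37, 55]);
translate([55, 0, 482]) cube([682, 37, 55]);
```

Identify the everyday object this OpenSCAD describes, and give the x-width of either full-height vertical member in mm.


A picture frame. The border width is 55 mm.

Four thin pieces enclosing a rectangular opening — a picture frame. The two full-height stiles are 537 mm tall; the top rail sits at z = 482 and is 55 mm tall, so the border above the opening is 537 − 482 = 55 mm, matching the stile x-width.


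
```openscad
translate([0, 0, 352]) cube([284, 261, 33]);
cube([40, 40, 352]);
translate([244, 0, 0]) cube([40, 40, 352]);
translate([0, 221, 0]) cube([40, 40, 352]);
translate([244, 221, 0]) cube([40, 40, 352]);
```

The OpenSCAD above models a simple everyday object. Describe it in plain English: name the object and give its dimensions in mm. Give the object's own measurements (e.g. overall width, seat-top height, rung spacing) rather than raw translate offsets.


A four-legged stool. The seat is a 284×261×33 mm slab whose top surface is at z = 385 mm; four square legs, each 40×40 mm in cross-section, run from the floor (z = 0) to the underside of the seat, each flush with a corner of the seat.


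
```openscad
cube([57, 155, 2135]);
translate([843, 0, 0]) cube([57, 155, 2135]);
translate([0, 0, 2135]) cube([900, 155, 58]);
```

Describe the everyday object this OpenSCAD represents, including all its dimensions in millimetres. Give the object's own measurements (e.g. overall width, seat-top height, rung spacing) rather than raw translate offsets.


A door frame. The clear opening is 786 mm wide and 2135 mm high. Two 57 mm wide jambs, 155 mm deep, stand either side of the opening from the floor to the top of the opening. A 58 mm thick head sits across the top of both jambs, spanning the full outside width of the frame.


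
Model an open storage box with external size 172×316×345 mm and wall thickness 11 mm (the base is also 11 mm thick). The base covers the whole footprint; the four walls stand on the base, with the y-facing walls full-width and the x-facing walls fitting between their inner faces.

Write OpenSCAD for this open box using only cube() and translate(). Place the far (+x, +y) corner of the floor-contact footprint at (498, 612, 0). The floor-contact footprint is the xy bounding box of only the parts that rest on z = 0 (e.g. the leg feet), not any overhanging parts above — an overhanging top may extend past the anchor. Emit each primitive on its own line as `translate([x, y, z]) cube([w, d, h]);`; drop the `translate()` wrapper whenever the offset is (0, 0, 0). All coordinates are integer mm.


translate([326, 296, 0]) cube([172, 316, 11]);
translate([326, 296, 11]) cube([172, 11, 334]);
translate([326, 601, 11]) cube([172, 11, 334]);
translate([326, 307, 11]) cube([11, 294, 334]);
translate([487, 307, 11]) cube([11, 294, 334]);


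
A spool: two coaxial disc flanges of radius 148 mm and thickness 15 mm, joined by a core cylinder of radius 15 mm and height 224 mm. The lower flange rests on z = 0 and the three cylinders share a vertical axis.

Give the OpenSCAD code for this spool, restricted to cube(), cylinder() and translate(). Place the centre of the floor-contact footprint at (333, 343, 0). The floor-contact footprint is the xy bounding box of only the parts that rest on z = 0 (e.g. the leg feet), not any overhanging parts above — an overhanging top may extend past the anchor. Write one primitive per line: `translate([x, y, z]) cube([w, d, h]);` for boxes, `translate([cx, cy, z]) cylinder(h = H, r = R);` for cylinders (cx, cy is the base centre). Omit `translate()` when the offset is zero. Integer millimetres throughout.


translate([333, 343, 0]) cylinder(h = 15, r = 148);
translate([333, 343, 15]) cylinder(h = 224, r = 15);
translate([333, 343, 239]) cylinder(h = 15, r = 148);


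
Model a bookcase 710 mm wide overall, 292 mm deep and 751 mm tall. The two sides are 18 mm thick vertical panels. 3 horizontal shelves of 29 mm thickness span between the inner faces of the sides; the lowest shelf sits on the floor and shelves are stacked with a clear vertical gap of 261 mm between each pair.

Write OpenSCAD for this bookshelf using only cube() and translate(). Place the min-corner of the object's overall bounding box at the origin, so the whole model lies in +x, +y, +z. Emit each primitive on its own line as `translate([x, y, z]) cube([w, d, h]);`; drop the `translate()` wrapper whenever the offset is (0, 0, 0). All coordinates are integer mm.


cube([18, 292, 751]);
translate([692, 0, 0]) cube([18, 292, 751]);
translate([18, 0, 0]) cube([674, 292, 29]);
translate([18, 0, 290]) cube([674, 292, 29]);
translate([18, 0, 580]) cube([674, 292, 29]);


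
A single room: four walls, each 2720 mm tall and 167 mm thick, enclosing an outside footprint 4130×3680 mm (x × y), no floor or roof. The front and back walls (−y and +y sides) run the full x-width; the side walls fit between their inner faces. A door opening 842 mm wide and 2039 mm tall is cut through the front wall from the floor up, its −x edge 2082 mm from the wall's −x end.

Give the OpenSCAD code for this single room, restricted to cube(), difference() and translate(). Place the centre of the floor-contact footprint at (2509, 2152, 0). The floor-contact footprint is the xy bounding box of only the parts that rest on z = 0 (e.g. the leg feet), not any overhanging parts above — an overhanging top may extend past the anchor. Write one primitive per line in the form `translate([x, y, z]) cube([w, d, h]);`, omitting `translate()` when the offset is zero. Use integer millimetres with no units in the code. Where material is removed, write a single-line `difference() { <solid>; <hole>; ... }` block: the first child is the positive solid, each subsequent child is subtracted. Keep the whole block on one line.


difference() { translate([444, 312, 0]) cube([4130, 167, 2720]); translate([2526, 312, 0]) cube([842, 167, 2039]); }
translate([444, 3825, 0]) cube([4130, 167, 2720]);
translate([444, 479, 0]) cube([167, 3346, 2720]);
translate([4407, 479, 0]) cube([167, 3346, 2720]);


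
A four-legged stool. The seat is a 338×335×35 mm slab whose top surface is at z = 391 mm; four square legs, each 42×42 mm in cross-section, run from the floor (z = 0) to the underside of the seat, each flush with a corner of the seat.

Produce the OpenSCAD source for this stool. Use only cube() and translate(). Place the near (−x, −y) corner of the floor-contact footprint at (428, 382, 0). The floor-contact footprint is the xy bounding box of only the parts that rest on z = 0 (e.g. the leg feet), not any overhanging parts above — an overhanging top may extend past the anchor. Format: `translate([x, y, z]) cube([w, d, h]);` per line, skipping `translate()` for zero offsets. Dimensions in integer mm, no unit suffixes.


// leg_h = 391 - 35 = 356
translate([428, 382, 356]) cube([338, 335, 35]);
translate([428, 382, 0]) cube([42, 42, 356]);
translate([724, 382, 0]) cube([42, 42, 356]);
translate([428, 675, 0]) cube([42, 42, 356]);
translate([724, 675, 0]) cube([42, 42, 356]);


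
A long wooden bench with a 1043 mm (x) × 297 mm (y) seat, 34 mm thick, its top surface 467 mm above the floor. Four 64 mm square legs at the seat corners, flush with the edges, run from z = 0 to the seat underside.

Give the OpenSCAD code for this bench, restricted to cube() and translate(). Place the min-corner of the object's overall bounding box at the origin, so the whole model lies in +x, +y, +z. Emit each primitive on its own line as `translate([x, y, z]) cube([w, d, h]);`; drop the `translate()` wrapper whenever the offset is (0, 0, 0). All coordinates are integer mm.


translate([0, 0, 433]) cube([1043, 297, 34]);
cube([64, 64, 433]);
translate([0, 233, 0]) cube([64, 64, 433]);
translate([979, 0, 0]) cube([64, 64, 433]);
translate([979, 233, 0]) cube([64, 64, 433]);


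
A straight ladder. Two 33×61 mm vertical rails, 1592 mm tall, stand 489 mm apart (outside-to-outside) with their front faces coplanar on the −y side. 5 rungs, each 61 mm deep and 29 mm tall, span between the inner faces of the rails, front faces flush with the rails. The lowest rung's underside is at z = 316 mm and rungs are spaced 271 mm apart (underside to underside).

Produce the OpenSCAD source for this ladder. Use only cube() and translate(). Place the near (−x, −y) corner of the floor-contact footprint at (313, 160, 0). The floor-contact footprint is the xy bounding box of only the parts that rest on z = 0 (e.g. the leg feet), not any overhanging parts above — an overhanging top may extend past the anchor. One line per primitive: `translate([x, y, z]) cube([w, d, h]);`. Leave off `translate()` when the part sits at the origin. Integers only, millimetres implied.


translate([313, 160, 0]) cube([33, 61, 1592]);
translate([769, 160, 0]) cube([33, 61, 1592]);
translate([346, 160, 316]) cube([423, 61, 29]);
translate([346, 160, 587]) cube([423, 61, 29]);
translate([346, 160, 858]) cube([423, 61, 29]);
translate([346, 160, 1129]) cube([423, 61, 29]);
translate([346, 160, 1400]) cube([423, 61, 29]);


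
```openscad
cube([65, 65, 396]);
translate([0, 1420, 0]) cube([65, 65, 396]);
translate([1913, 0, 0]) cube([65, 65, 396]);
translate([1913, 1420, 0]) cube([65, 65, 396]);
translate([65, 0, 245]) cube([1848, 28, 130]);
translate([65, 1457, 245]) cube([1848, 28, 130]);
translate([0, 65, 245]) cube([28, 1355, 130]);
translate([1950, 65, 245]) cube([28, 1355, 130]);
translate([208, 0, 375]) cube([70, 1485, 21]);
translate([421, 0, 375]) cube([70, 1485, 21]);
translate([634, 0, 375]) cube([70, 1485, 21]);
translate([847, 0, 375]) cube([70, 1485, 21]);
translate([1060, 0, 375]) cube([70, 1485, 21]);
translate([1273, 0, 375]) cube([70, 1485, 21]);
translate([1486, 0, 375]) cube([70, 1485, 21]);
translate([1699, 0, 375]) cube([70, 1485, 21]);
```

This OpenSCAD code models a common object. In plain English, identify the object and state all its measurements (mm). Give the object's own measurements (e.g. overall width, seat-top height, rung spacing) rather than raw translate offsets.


A bed frame 1978 mm long (x) by 1485 mm wide (y). Four 65×65 mm corner posts, 396 mm tall, at the corners of the footprint. Four rails of 28 mm thickness and 130 mm height run between adjacent posts with their undersides at z = 245 mm, their outer faces flush with the outside of the frame (the two x-running rails run between the posts' inner faces; the two y-running rails run between the posts' inner faces). 8 slats, each 70 mm wide (x) and 21 mm thick, lie across the top of the two x-running rails, running the full 1485 mm width of the frame in y; along x they sit between the end posts with a 143 mm gap after the −x posts and between neighbouring slats, leaving 144 mm before the +x posts.


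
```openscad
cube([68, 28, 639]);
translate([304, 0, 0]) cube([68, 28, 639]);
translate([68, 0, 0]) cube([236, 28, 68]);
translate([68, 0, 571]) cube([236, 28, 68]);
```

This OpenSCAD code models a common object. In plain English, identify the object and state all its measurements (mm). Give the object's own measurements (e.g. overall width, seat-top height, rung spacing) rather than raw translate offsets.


A rectangular picture frame lying in the x–z plane (depth along y). The opening is 236 mm wide (x) by 503 mm tall (z), surrounded by a border 68 mm wide on all four sides. The frame is 28 mm deep and is made of two full-height vertical stiles with two horizontal rails fitted between them.


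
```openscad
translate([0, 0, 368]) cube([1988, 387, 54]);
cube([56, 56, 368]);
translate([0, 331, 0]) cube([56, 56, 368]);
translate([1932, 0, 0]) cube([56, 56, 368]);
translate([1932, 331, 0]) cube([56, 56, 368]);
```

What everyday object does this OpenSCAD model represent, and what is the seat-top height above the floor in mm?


A bench. The seat-top height is 422 mm.

A long slab on four corner posts — a bench. The slab sits at z = 368 with thickness 54, so the top is 368 + 54 = 422 mm.


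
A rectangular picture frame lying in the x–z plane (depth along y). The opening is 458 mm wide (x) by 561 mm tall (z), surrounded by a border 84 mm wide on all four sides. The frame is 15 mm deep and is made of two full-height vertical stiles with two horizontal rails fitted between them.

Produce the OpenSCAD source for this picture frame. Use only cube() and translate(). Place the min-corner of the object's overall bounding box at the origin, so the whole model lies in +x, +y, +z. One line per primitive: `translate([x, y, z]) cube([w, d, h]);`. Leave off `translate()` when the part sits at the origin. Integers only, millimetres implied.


cube([84, 15, 729]);
translate([542, 0, 0]) cube([84, 15, 729]);
translate([84, 0, 0]) cube([458, 15, 84]);
translate([84, 0, 645]) cube([458, 15, 84]);


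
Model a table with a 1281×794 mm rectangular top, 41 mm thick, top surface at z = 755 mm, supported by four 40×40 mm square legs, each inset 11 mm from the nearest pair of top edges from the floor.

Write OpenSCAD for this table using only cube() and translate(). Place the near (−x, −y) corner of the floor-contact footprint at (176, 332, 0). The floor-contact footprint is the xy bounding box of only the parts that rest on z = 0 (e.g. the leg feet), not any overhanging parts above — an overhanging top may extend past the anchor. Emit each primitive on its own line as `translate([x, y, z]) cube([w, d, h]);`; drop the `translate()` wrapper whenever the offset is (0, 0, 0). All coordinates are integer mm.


translate([165, 321, 714]) cube([1281, 794, 41]);
translate([176, 332, 0]) cube([40, 40, 714]);
translate([1395, 332, 0]) cube([40, 40, 714]);
translate([176, 1064, 0]) cube([40, 40, 714]);
translate([1395, 1064, 0]) cube([40, 40, 714]);


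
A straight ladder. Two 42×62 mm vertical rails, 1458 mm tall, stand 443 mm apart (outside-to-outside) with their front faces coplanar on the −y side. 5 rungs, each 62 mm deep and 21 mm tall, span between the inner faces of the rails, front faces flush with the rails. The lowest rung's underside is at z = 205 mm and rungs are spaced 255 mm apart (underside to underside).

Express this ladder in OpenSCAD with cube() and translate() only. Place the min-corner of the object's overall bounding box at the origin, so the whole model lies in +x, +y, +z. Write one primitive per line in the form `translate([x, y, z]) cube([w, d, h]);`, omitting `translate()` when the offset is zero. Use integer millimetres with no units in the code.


cube([42, 62, 1458]);
translate([401, 0, 0]) cube([42, 62, 1458]);
translate([42, 0, 205]) cube([359, 62, 21]);
translate([42, 0, 460]) cube([359, 62, 21]);
translate([42, 0, 715]) cube([359, 62, 21]);
translate([42, 0, 970]) cube([359, 62, 21]);
translate([42, 0, 1225]) cube([359, 62, 21]);


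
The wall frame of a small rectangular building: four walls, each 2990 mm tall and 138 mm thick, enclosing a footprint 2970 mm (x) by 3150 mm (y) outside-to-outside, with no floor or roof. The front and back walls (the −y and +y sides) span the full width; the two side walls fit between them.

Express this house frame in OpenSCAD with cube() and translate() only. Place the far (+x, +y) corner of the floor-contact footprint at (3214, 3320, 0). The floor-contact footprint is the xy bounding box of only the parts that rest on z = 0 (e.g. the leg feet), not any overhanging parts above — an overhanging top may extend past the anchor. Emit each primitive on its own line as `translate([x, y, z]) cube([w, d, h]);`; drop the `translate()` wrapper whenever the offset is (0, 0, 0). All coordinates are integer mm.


translate([244, 170, 0]) cube([2970, 138, 2990]);
translate([244, 3182, 0]) cube([2970, 138, 2990]);
translate([244, 308, 0]) cube([138, 2874, 2990]);
translate([3076, 308, 0]) cube([138, 2874, 2990]);


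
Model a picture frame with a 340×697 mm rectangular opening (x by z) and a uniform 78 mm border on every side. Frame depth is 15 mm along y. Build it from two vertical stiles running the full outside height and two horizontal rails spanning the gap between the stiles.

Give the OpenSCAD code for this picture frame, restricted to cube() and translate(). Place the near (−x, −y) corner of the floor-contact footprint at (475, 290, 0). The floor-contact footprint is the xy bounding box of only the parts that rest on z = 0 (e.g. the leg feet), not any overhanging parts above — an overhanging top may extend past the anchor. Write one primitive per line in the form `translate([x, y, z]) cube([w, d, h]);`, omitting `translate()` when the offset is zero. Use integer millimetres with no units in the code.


translate([475, 290, 0]) cube([78, 15, 853]);
translate([893, 290, 0]) cube([78, 15, 853]);
translate([553, 290, 0]) cube([340, 15, 78]);
translate([553, 290, 775]) cube([340, 15, 78]);


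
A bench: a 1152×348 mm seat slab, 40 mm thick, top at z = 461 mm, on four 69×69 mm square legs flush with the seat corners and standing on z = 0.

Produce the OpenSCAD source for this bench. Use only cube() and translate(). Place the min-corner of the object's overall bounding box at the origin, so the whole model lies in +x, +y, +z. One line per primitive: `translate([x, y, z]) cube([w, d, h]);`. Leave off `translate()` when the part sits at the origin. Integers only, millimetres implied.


translate([0, 0, 421]) cube([1152, 348, 40]);
cube([69, 69, 421]);
translate([0, 279, 0]) cube([69, 69, 421]);
translate([1083, 0, 0]) cube([69, 69, 421]);
translate([1083, 279, 0]) cube([69, 69, 421]);


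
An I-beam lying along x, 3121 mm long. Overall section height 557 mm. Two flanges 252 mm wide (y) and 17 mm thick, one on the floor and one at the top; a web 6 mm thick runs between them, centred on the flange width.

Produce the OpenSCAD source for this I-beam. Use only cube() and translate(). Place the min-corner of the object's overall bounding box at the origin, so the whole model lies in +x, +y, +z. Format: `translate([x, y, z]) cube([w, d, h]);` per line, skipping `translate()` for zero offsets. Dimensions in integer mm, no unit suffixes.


cube([3121, 252, 17]);
translate([0, 123, 17]) cube([3121, 6, 523]);
translate([0, 0, 540]) cube([3121, 252, 17]);


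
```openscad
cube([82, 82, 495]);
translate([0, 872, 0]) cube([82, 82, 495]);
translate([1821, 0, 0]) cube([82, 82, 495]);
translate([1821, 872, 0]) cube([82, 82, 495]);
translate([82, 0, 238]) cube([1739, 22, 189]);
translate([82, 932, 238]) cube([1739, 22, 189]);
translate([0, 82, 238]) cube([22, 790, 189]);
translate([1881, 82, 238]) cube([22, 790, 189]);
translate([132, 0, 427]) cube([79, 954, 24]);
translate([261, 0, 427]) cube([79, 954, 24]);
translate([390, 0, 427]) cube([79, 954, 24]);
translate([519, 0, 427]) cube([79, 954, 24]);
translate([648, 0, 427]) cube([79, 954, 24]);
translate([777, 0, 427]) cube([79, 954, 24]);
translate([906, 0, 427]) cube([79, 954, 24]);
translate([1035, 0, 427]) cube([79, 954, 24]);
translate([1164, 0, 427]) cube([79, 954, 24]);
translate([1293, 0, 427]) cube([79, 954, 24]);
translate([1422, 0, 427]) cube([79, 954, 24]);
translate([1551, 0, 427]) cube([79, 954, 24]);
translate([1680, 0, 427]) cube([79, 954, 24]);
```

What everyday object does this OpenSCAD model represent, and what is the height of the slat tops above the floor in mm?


A bed frame. The slat-top height is 451 mm.

Four posts, four rails, and a row of slats — a bed frame. Slats sit on the rails at z = 238 + 189 = 427; with slat thickness 24, the top is 451 mm.


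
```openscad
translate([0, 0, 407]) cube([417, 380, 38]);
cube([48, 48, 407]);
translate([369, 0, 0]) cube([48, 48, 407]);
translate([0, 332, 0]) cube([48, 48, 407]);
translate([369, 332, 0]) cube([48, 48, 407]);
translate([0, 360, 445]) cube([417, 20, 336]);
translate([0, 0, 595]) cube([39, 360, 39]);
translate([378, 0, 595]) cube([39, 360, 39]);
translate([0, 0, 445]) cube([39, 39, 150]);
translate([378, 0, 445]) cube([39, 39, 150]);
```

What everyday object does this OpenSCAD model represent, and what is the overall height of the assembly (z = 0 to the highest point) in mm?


A chair. The overall height is 781 mm.

A slab on four corner posts with a tall panel at the back — a chair. The seat slab sits at z = 407 with thickness 38, and the 336 mm backrest starts at the seat top, so the overall height is 407 + 38 + 336 = 781 mm.


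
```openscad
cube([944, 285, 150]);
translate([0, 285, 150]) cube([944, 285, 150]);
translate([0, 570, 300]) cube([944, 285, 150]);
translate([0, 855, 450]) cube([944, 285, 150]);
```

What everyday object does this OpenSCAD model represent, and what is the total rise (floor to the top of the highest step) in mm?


A staircase. The total rise is 600 mm.

4 identical blocks, each offset up and back from the previous — a staircase. Each step is 150 mm tall and there are 4 of them, so the total rise is 4 × 150 = 600 mm.


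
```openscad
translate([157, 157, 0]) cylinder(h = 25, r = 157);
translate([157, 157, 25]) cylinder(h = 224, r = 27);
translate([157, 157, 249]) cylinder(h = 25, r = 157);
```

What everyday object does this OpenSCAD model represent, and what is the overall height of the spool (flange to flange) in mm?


A spool. The overall height is 274 mm.

Three coaxial cylinders, large–small–large — a spool. Two 25 mm flanges and a 224 mm core give 25 + 224 + 25 = 274 mm.


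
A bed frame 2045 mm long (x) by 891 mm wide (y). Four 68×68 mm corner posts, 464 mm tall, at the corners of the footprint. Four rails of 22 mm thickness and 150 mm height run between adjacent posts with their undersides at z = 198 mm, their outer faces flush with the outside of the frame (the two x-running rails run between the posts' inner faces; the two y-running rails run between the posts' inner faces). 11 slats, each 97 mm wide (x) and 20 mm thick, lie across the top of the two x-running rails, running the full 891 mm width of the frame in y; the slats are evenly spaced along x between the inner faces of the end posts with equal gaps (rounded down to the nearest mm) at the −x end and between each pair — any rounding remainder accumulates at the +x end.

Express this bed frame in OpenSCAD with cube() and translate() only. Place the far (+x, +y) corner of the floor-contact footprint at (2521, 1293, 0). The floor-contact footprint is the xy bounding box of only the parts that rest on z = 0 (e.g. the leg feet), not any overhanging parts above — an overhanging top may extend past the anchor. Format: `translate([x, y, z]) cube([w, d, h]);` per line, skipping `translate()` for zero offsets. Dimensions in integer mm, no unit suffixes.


translate([476, 402, 0]) cube([68, 68, 464]);
translate([476, 1225, 0]) cube([68, 68, 464]);
translate([2453, 402, 0]) cube([68, 68, 464]);
translate([2453, 1225, 0]) cube([68, 68, 464]);
translate([544, 402, 198]) cube([1909, 22, 150]);
translate([544, 1271, 198]) cube([1909, 22, 150]);
translate([476, 470, 198]) cube([22, 755, 150]);
translate([2499, 470, 198]) cube([22, 755, 150]);
translate([614, 402, 348]) cube([97, 891, 20]);
translate([781, 402, 348]) cube([97, 891, 20]);
translate([948, 402, 348]) cube([97, 891, 20]);
translate([1115, 402, 348]) cube([97, 891, 20]);
translate([1282, 402, 348]) cube([97, 891, 20]);
translate([1449, 402, 348]) cube([97, 891, 20]);
translate([1616, 402, 348]) cube([97, 891, 20]);
translate([1783, 402, 348]) cube([97, 891, 20]);
translate([1950, 402, 348]) cube([97, 891, 20]);
translate([2117, 402, 348]) cube([97, 891, 20]);
translate([2284, 402, 348]) cube([97, 891, 20]);
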